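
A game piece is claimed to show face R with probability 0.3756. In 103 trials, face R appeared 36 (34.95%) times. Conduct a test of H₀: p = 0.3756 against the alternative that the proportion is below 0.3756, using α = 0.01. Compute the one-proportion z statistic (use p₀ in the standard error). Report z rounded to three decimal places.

z = -0.547

p̂ = 36/103 = 0.34951.
SE = √(p₀(1−p₀)/n) = √(0.23452/103) = 0.04772.
z = (0.34951 − 0.3756)/0.04772 = -0.02609/0.04772 = -0.547.
p-value = P(Z < -0.547) ≈ 0.2923. With α = 0.01, fail to reject H₀.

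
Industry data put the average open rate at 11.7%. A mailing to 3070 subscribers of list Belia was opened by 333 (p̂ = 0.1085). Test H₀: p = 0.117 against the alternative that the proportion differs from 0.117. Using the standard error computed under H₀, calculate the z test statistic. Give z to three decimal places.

z = -1.471

p̂ = 333/3070 = 0.10847.
Standard error under H₀: √(0.117×0.883/3070) = 0.00580.
z = (0.10847 − 0.117)/0.00580 = -0.00853/0.00580 = -1.471.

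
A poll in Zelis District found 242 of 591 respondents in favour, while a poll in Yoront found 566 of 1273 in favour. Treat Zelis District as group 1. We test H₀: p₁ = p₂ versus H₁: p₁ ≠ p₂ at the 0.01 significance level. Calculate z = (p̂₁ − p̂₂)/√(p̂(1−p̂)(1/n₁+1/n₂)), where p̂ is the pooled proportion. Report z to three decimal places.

p̂₁ = 242/591 ≈ 0.409475, p̂₂ = 566/1273 ≈ 0.444619.
Pooled p̂ = (242+566)/(591+1273) = 808/1864 = 0.433476.
SE = √(0.245575 × 0.00247759) = 0.024666.
z = (0.409475 − 0.444619)/0.024666 = -0.035144/0.024666 = -1.425.
p-value = 2·P(Z > 1.425) ≈ 0.1542; since p > α = 0.01, fail to reject H₀.

z = -1.425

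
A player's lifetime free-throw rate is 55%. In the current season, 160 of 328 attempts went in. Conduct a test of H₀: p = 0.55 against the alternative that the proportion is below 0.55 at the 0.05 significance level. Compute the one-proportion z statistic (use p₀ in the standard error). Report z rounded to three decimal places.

z = -2.264

p̂ = 160/328 = 0.48780.
SE = √(p₀(1−p₀)/n) = √(0.2475/328) = 0.02747.
z = (0.48780 − 0.55)/0.02747 = -0.06220/0.02747 = -2.264.
p-value = P(Z < -2.264) ≈ 0.0118; since p < α = 0.05, reject H₀.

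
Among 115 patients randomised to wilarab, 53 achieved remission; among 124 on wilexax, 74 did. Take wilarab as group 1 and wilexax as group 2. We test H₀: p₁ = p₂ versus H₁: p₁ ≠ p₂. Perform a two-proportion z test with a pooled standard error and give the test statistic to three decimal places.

p̂₁ = 53/115 = 0.46087, p̂₂ = 74/124 = 0.59677.
Pooled p̂ = (53+74)/(115+124) = 127/239 = 0.53138.
SE = √(p̂(1−p̂)(1/n₁+1/n₂)) = √(0.53138·0.46862·0.0167602) = √(0.00417354) = 0.06460.
z = (0.46087 − 0.59677)/0.06460 = -0.13590/0.06460 = -2.104.
p-value = 2·P(Z > 2.104) ≈ 0.0354.

z = -2.104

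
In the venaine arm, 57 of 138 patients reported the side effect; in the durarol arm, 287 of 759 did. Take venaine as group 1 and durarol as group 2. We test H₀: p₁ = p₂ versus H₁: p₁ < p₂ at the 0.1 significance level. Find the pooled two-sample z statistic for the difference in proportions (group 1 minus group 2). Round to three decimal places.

p̂₁ = 57/138 = 0.41304, p̂₂ = 287/759 = 0.37813.
Pooled p̂ = (57+287)/(138+759) = 344/897 = 0.38350.
SE = √(p̂(1−p̂)(1/n₁+1/n₂)) = √(0.38350·0.61650·0.0085639) = √(0.00202474) = 0.04500.
z = (0.41304 − 0.37813)/0.04500 = 0.03491/0.04500 = 0.776.
p-value = P(Z < 0.776) ≈ 0.7811. With α = 0.1, fail to reject H₀.

z = 0.776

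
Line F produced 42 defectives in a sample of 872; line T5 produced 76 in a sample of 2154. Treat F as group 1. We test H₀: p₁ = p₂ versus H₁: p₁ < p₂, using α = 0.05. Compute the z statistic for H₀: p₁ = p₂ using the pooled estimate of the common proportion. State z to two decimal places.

p̂₁ = 42/872 ≈ 0.04817, p̂₂ = 76/2154 ≈ 0.03528.
Pooled p̂ = (42+76)/(872+2154) = 118/3026 = 0.03900.
SE = √(p̂(1−p̂)(1/n₁+1/n₂)) = √(0.03900·0.96100·0.00161104) = √(6.03734e-05) = 0.00777.
z = (0.04817 − 0.03528)/0.00777 = 0.01289/0.00777 = 1.66.
p-value = P(Z < 1.658) ≈ 0.9513; since p > α = 0.05, fail to reject H₀.

z = 1.66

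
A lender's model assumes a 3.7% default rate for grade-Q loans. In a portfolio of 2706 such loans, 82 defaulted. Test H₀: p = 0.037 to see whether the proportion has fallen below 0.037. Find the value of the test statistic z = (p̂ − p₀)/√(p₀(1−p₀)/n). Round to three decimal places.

z = -1.846

p̂ = 82/2706 = 0.03030.
Under H₀, SE = √(0.037·0.963/2706) = √(1.31674e-05) = 0.00363.
z = (0.03030 − 0.037)/0.00363 = -0.00670/0.00363 = -1.846.
p-value = P(Z < -1.846) ≈ 0.0325.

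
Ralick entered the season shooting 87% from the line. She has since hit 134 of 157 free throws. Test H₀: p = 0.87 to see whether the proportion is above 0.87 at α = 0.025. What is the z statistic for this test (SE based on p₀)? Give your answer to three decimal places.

z = -0.615

p̂ = 134/157 = 0.85350.
Under H₀, SE = √(0.87·0.13/157) = √(0.000720382) = 0.02684.
z = (0.85350 − 0.87)/0.02684 = -0.01650/0.02684 = -0.615.
p-value = P(Z > -0.615) ≈ 0.7306, so at α = 0.025 we fail to reject H₀.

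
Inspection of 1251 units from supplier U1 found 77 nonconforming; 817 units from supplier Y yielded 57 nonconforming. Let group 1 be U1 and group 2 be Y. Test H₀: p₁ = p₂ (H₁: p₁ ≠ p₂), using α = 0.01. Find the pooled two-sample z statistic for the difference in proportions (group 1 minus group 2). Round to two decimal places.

p̂₁ = 77/1251 = 0.0616, p̂₂ = 57/817 = 0.0698.
Pooled p̂ = (77+57)/(1251+817) = 134/2068 = 0.0648.
SE = √(0.0605983 × 0.00202335) = 0.0111.
z = (0.0616 − 0.0698)/0.0111 = -0.0082/0.0111 = -0.74.
p-value = 2·P(Z > 0.742) ≈ 0.4581; since p > α = 0.01, fail to reject H₀.

z = -0.74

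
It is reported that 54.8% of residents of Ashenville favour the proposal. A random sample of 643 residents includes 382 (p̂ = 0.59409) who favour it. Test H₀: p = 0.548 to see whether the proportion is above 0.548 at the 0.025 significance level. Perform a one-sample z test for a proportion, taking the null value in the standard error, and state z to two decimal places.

z = 2.35

p̂ = 382/643 ≈ 0.5941.
Under H₀, SE = √(0.548·0.452/643) = √(0.000385219) = 0.0196.
z = (0.5941 − 0.548)/0.0196 = 0.0461/0.0196 = 2.35.
p-value = P(Z > 2.348) ≈ 0.0094; since p < α = 0.025, reject H₀.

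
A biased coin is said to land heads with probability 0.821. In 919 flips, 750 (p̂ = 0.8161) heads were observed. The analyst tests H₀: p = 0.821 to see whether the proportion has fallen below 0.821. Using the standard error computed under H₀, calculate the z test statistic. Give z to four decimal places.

z = -0.3871

p̂ = 750/919 ≈ 0.8161045.
SE = √(p₀(1−p₀)/n) = √(0.14696/919) = 0.0126456.
z = (0.8161045 − 0.821)/0.0126456 = -0.0048955/0.0126456 = -0.3871.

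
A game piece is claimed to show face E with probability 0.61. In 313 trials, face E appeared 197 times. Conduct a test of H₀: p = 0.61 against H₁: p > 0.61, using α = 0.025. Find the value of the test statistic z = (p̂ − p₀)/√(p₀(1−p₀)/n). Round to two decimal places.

p̂ = 197/313 ≈ 0.6294.
Under H₀, SE = √(0.61·0.39/313) = √(0.000760064) = 0.0276.
z = (0.6294 − 0.61)/0.0276 = 0.0194/0.0276 = 0.70.
p-value = P(Z > 0.703) ≈ 0.2409, so at α = 0.025 we fail to reject H₀.

z = 0.70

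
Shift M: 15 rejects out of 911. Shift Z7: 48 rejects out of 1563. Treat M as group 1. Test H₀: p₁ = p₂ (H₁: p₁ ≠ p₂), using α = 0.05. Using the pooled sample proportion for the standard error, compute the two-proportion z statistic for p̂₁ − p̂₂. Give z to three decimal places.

p̂₁ = 15/911 = 0.0164654, p̂₂ = 48/1563 = 0.0307102.
Pooled p̂ = (15+48)/(911+1563) = 63/2474 = 0.0254648.
SE = √(0.0248164 × 0.00173749) = 0.0065664.
z = (0.0164654 − 0.0307102)/0.0065664 = -0.0142448/0.0065664 = -2.169.
p-value = 2·P(Z > 2.169) ≈ 0.0301; since p < α = 0.05, reject H₀.

z = -2.169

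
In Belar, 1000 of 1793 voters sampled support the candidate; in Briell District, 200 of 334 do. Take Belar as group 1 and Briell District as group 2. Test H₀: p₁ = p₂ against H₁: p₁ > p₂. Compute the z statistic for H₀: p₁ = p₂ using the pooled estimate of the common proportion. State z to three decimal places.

p̂₁ = 1000/1793 = 0.55772, p̂₂ = 200/334 = 0.59880.
Pooled p̂ = (1000+200)/(1793+334) = 1200/2127 = 0.56417.
SE = √(p̂(1−p̂)(1/n₁+1/n₂)) = √(0.56417·0.43583·0.00355174) = √(0.000873307) = 0.02955.
z = (0.55772 − 0.59880)/0.02955 = -0.04108/0.02955 = -1.390.
p-value = P(Z > -1.390) ≈ 0.9177.

z = -1.390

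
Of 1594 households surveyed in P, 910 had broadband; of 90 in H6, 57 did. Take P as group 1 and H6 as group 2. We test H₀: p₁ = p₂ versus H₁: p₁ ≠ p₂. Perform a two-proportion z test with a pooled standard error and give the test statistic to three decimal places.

p̂₁ = 910/1594 ≈ 0.57089, p̂₂ = 57/90 ≈ 0.63333.
Pooled p̂ = (910+57)/(1594+90) = 967/1684 = 0.57423.
SE = √(0.24449 × 0.0117385) = 0.05357.
z = (0.57089 − 0.63333)/0.05357 = -0.06244/0.05357 = -1.166.

z = -1.166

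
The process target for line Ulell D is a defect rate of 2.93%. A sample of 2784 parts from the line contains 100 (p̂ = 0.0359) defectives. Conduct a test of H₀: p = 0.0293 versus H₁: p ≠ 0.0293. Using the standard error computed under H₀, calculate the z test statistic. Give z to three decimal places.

z = 2.071

p̂ = 100/2784 ≈ 0.035920.
Standard error under H₀: √(0.0293×0.9707/2784) = 0.003196.
z = (0.035920 − 0.0293)/0.003196 = 0.006620/0.003196 = 2.071.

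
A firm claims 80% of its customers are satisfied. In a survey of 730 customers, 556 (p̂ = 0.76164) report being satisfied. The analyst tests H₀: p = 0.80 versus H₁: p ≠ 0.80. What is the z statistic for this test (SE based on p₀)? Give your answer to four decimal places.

z = -2.5908

p̂ = 556/730 ≈ 0.7616438.
Under H₀, SE = √(0.8·0.2/730) = √(0.000219178) = 0.0148047.
z = (0.7616438 − 0.8)/0.0148047 = -0.0383562/0.0148047 = -2.5908.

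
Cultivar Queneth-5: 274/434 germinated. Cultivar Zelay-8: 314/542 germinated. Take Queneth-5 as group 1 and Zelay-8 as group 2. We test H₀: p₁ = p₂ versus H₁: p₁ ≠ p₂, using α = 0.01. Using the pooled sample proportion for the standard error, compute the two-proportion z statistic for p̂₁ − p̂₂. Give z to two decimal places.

p̂₁ = 274/434 ≈ 0.6313, p̂₂ = 314/542 ≈ 0.5793.
Pooled p̂ = (274+314)/(434+542) = 588/976 = 0.6025.
SE = √(p̂(1−p̂)(1/n₁+1/n₂)) = √(0.6025·0.3975·0.00414917) = √(0.000993734) = 0.0315.
z = (0.6313 − 0.5793)/0.0315 = 0.0520/0.0315 = 1.65.
Two-sided p-value ≈ 2·Φ(−1.650) = 0.0990; since p > α = 0.01, fail to reject H₀.

z = 1.65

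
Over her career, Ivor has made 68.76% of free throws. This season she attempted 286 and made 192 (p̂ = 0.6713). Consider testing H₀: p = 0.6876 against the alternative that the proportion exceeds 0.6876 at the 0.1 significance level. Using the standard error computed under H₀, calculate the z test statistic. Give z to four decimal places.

z = -0.5937

p̂ = 192/286 = 0.671329.
SE = √(p₀(1−p₀)/n) = √(0.21481/286) = 0.027406.
z = (0.671329 − 0.6876)/0.027406 = -0.016271/0.027406 = -0.5937.
p-value = P(Z > -0.594) ≈ 0.7237; since p > α = 0.1, fail to reject H₀.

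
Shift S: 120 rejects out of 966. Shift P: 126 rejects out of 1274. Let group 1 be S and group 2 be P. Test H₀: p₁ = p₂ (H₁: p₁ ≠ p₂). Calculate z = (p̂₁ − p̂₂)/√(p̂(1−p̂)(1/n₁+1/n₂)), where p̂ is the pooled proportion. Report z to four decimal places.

p̂₁ = 120/966 = 0.1242236, p̂₂ = 126/1274 = 0.0989011.
Pooled p̂ = (120+126)/(966+1274) = 246/2240 = 0.1098214.
SE = √(0.0977607 × 0.00182013) = 0.0133393.
z = (0.1242236 − 0.0989011)/0.0133393 = 0.0253225/0.0133393 = 1.8983.
Two-sided p-value ≈ 2·Φ(−1.898) = 0.0577.

z = 1.8983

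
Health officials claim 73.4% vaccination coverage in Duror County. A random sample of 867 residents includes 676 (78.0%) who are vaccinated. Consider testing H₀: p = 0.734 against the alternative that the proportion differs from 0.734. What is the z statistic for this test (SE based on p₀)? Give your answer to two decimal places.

z = 3.05

p̂ = 676/867 ≈ 0.7797.
SE = √(p₀(1−p₀)/n) = √(0.19524/867) = 0.0150.
z = (0.7797 − 0.734)/0.0150 = 0.0457/0.0150 = 3.05.
Two-sided p-value ≈ 2·Φ(−3.045) = 0.0023.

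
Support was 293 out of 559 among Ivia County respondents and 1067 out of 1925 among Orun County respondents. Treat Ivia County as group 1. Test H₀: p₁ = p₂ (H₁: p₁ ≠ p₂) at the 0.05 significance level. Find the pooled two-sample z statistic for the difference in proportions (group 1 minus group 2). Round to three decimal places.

z = -1.260

p̂₁ = 293/559 = 0.524150, p̂₂ = 1067/1925 = 0.554286.
Pooled p̂ = (293+1067)/(559+1925) = 1360/2484 = 0.547504.
SE = √(0.247743 × 0.00230839) = 0.023914.
z = (0.524150 − 0.554286)/0.023914 = -0.030136/0.023914 = -1.260.
p-value = 2·P(Z > 1.260) ≈ 0.2076; since p > α = 0.05, fail to reject H₀.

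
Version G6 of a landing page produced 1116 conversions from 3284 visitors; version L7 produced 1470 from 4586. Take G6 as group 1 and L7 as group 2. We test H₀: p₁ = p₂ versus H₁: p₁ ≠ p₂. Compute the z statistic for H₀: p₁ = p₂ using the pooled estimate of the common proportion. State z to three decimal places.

p̂₁ = 1116/3284 ≈ 0.33983, p̂₂ = 1470/4586 ≈ 0.32054.
Pooled p̂ = (1116+1470)/(3284+4586) = 2586/7870 = 0.32859.
SE = √(p̂(1−p̂)(1/n₁+1/n₂)) = √(0.32859·0.67141·0.000522562) = √(0.000115287) = 0.01074.
z = (0.33983 − 0.32054)/0.01074 = 0.01929/0.01074 = 1.796.
p-value = 2·P(Z > 1.796) ≈ 0.0724.

z = 1.796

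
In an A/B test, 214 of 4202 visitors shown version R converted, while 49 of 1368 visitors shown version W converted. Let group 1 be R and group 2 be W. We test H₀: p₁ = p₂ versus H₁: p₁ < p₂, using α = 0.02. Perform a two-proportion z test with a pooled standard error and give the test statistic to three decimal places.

z = 2.288

p̂₁ = 214/4202 = 0.0509281, p̂₂ = 49/1368 = 0.0358187.
Pooled p̂ = (214+49)/(4202+1368) = 263/5570 = 0.0472172.
SE = √(p̂(1−p̂)(1/n₁+1/n₂)) = √(0.0472172·0.9527828·0.000968976) = √(4.35921e-05) = 0.0066024.
z = (0.0509281 − 0.0358187)/0.0066024 = 0.0151094/0.0066024 = 2.288.
p-value = P(Z < 2.288) ≈ 0.9889; since p > α = 0.02, fail to reject H₀.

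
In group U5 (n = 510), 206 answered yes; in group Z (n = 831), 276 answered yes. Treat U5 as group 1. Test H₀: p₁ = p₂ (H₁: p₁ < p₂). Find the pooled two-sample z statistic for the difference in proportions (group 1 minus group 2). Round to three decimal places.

p̂₁ = 206/510 = 0.40392, p̂₂ = 276/831 = 0.33213.
Pooled p̂ = (206+276)/(510+831) = 482/1341 = 0.35943.
SE = √(0.230241 × 0.00316415) = 0.02699.
z = (0.40392 − 0.33213)/0.02699 = 0.07179/0.02699 = 2.660.
p-value = P(Z < 2.660) ≈ 0.9961.

z = 2.660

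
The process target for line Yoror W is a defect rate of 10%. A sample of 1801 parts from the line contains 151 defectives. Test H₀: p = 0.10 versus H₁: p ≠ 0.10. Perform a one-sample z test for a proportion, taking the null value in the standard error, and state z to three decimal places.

z = -2.286

p̂ = 151/1801 = 0.08384.
SE = √(p₀(1−p₀)/n) = √(0.09/1801) = 0.00707.
z = (0.08384 − 0.1)/0.00707 = -0.01616/0.00707 = -2.286.
p-value = 2·P(Z > 2.286) ≈ 0.0223.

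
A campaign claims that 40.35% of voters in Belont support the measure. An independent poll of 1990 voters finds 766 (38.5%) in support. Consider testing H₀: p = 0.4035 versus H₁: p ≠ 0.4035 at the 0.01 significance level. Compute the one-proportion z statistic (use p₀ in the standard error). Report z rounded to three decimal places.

p̂ = 766/1990 = 0.38492.
SE = √(p₀(1−p₀)/n) = √(0.24069/1990) = 0.01100.
z = (0.38492 − 0.4035)/0.01100 = -0.01858/0.01100 = -1.689.
Two-sided p-value ≈ 2·Φ(−1.689) = 0.0912; since p > α = 0.01, fail to reject H₀.

z = -1.689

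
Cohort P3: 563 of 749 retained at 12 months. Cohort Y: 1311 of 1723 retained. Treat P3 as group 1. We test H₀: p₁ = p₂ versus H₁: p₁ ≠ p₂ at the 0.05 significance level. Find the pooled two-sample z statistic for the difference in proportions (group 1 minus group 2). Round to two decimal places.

p̂₁ = 563/749 = 0.7517, p̂₂ = 1311/1723 = 0.7609.
Pooled p̂ = (563+1311)/(749+1723) = 1874/2472 = 0.7581.
SE = √(p̂(1−p̂)(1/n₁+1/n₂)) = √(0.7581·0.2419·0.0019155) = √(0.000351281) = 0.0187.
z = (0.7517 − 0.7609)/0.0187 = -0.0092/0.0187 = -0.49.
Two-sided p-value ≈ 2·Φ(−0.492) = 0.6230, so at α = 0.05 we fail to reject H₀.

z = -0.49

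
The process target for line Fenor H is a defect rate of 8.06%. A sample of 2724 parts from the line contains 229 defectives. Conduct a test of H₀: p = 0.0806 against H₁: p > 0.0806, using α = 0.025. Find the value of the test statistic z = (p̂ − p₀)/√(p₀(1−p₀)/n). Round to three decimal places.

z = 0.665

p̂ = 229/2724 ≈ 0.08407.
Under H₀, SE = √(0.0806·0.9194/2724) = √(2.7204e-05) = 0.00522.
z = (0.08407 − 0.0806)/0.00522 = 0.00347/0.00522 = 0.665.
p-value = P(Z > 0.665) ≈ 0.2531. With α = 0.025, fail to reject H₀.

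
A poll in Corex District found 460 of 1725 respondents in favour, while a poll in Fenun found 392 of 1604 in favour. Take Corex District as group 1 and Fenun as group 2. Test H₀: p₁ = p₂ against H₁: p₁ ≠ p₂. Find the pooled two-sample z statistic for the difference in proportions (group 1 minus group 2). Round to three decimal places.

z = 1.472

p̂₁ = 460/1725 = 0.26667, p̂₂ = 392/1604 = 0.24439.
Pooled p̂ = (460+392)/(1725+1604) = 852/3329 = 0.25593.
SE = √(0.190431 × 0.00120315) = 0.01514.
z = (0.26667 − 0.24439)/0.01514 = 0.02228/0.01514 = 1.472.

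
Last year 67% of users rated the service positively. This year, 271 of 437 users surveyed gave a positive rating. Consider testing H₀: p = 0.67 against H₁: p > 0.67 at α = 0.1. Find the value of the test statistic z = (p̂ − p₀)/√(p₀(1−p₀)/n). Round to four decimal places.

z = -2.2168

p̂ = 271/437 ≈ 0.620137.
SE = √(p₀(1−p₀)/n) = √(0.2211/437) = 0.022493.
z = (0.620137 − 0.67)/0.022493 = -0.049863/0.022493 = -2.2168.
p-value = P(Z > -2.217) ≈ 0.9867, so at α = 0.1 we fail to reject H₀.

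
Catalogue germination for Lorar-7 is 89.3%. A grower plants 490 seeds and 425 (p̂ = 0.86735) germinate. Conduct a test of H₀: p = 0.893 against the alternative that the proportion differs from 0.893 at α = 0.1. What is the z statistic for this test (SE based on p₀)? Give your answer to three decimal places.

p̂ = 425/490 ≈ 0.86735.
Under H₀, SE = √(0.893·0.107/490) = √(0.000195002) = 0.01396.
z = (0.86735 − 0.893)/0.01396 = -0.02565/0.01396 = -1.837.
p-value = 2·P(Z > 1.837) ≈ 0.0662; since p < α = 0.1, reject H₀.

z = -1.837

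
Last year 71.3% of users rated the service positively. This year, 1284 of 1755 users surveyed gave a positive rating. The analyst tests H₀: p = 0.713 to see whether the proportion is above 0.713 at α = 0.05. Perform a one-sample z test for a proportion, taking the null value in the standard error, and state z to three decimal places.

p̂ = 1284/1755 = 0.731624.
Standard error under H₀: √(0.713×0.287/1755) = 0.010798.
z = (0.731624 − 0.713)/0.010798 = 0.018624/0.010798 = 1.725.
p-value = P(Z > 1.725) ≈ 0.0423. With α = 0.05, reject H₀.

z = 1.725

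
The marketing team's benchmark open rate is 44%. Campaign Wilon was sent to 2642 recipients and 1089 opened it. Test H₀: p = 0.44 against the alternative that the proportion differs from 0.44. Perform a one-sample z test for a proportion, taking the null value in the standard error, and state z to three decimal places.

z = -2.880

p̂ = 1089/2642 = 0.412188.
Under H₀, SE = √(0.44·0.56/2642) = √(9.32627e-05) = 0.009657.
z = (0.412188 − 0.44)/0.009657 = -0.027812/0.009657 = -2.880.
p-value = 2·P(Z > 2.880) ≈ 0.0040.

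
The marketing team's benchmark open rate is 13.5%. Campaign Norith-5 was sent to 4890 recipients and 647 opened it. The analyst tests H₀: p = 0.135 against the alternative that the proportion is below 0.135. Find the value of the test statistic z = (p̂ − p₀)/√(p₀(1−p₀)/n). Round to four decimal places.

p̂ = 647/4890 ≈ 0.1323108.
Standard error under H₀: √(0.135×0.865/4890) = 0.0048868.
z = (0.1323108 − 0.135)/0.0048868 = -0.0026892/0.0048868 = -0.5503.
p-value = P(Z < -0.550) ≈ 0.2911.

z = -0.5503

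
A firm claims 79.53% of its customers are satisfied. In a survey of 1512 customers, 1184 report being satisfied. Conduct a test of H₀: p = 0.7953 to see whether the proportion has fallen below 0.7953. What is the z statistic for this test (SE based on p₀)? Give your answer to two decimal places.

z = -1.18

p̂ = 1184/1512 = 0.78307.
Under H₀, SE = √(0.7953·0.2047/1512) = √(0.000107671) = 0.01038.
z = (0.78307 − 0.7953)/0.01038 = -0.01223/0.01038 = -1.18.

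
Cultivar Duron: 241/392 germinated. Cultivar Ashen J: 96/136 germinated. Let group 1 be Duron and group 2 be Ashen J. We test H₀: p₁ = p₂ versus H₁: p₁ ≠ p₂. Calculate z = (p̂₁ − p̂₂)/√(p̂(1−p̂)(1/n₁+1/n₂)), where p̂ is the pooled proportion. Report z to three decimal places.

p̂₁ = 241/392 = 0.61480, p̂₂ = 96/136 = 0.70588.
Pooled p̂ = (241+96)/(392+136) = 337/528 = 0.63826.
SE = √(0.230885 × 0.00990396) = 0.04782.
z = (0.61480 − 0.70588)/0.04782 = -0.09108/0.04782 = -1.905.

z = -1.905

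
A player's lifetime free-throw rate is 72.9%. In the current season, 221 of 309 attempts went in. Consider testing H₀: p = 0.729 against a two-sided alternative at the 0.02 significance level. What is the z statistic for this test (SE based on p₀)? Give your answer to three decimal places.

z = -0.545

p̂ = 221/309 ≈ 0.71521.
SE = √(p₀(1−p₀)/n) = √(0.19756/309) = 0.02529.
z = (0.71521 − 0.729)/0.02529 = -0.01379/0.02529 = -0.545.
p-value = 2·P(Z > 0.545) ≈ 0.5855. With α = 0.02, fail to reject H₀.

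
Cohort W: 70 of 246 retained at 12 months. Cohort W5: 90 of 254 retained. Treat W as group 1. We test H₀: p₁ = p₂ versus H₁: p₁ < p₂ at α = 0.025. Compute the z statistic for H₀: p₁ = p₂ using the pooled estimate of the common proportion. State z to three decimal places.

p̂₁ = 70/246 = 0.28455, p̂₂ = 90/254 = 0.35433.
Pooled p̂ = (70+90)/(246+254) = 160/500 = 0.32000.
SE = √(0.2176 × 0.00800205) = 0.04173.
z = (0.28455 − 0.35433)/0.04173 = -0.06978/0.04173 = -1.672.
p-value = P(Z < -1.672) ≈ 0.0472; since p > α = 0.025, fail to reject H₀.

z = -1.672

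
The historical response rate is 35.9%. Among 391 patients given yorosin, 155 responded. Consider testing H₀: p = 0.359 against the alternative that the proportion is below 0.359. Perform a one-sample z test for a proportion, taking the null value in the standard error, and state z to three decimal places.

z = 1.542

p̂ = 155/391 ≈ 0.39642.
SE = √(p₀(1−p₀)/n) = √(0.23012/391) = 0.02426.
z = (0.39642 − 0.359)/0.02426 = 0.03742/0.02426 = 1.542.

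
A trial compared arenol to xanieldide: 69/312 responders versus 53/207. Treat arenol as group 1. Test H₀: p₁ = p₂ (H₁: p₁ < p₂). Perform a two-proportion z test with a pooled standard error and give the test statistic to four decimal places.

p̂₁ = 69/312 = 0.221154, p̂₂ = 53/207 = 0.256039.
Pooled p̂ = (69+53)/(312+207) = 122/519 = 0.235067.
SE = √(p̂(1−p̂)(1/n₁+1/n₂)) = √(0.235067·0.764933·0.00803605) = √(0.00144497) = 0.038013.
z = (0.221154 − 0.256039)/0.038013 = -0.034885/0.038013 = -0.9177.
p-value = P(Z < -0.918) ≈ 0.1794.

z = -0.9177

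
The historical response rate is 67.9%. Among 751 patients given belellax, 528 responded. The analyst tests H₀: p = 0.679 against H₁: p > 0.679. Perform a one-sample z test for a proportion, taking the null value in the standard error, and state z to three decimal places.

p̂ = 528/751 = 0.70306.
Standard error under H₀: √(0.679×0.321/751) = 0.01704.
z = (0.70306 − 0.679)/0.01704 = 0.02406/0.01704 = 1.412.

z = 1.412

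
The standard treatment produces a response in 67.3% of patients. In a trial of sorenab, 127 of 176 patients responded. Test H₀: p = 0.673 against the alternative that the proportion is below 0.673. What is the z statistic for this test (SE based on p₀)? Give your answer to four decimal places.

p̂ = 127/176 = 0.721591.
Standard error under H₀: √(0.673×0.327/176) = 0.035361.
z = (0.721591 − 0.673)/0.035361 = 0.048591/0.035361 = 1.3741.
p-value = P(Z < 1.374) ≈ 0.9153.

z = 1.3741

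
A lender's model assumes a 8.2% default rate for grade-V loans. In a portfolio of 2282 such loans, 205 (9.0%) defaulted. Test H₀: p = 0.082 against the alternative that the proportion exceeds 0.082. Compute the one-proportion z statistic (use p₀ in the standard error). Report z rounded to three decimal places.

z = 1.364

p̂ = 205/2282 = 0.08983.
Standard error under H₀: √(0.082×0.918/2282) = 0.00574.
z = (0.08983 − 0.082)/0.00574 = 0.00783/0.00574 = 1.364.
p-value = P(Z > 1.364) ≈ 0.0863.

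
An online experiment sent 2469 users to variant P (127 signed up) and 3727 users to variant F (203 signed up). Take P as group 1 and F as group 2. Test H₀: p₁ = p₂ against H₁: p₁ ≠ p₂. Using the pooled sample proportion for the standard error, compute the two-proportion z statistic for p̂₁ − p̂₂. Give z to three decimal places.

z = -0.520

p̂₁ = 127/2469 ≈ 0.05144, p̂₂ = 203/3727 ≈ 0.05447.
Pooled p̂ = (127+203)/(2469+3727) = 330/6196 = 0.05326.
SE = √(0.0504235 × 0.000673335) = 0.00583.
z = (0.05144 − 0.05447)/0.00583 = -0.00303/0.00583 = -0.520.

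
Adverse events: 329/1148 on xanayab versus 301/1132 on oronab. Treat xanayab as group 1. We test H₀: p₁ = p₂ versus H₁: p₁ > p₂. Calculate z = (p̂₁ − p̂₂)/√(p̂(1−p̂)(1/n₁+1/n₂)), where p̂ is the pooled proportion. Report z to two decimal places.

p̂₁ = 329/1148 ≈ 0.28659, p̂₂ = 301/1132 ≈ 0.26590.
Pooled p̂ = (329+301)/(1148+1132) = 630/2280 = 0.27632.
SE = √(0.199965 × 0.00175447) = 0.01873.
z = (0.28659 − 0.26590)/0.01873 = 0.02069/0.01873 = 1.10.

z = 1.10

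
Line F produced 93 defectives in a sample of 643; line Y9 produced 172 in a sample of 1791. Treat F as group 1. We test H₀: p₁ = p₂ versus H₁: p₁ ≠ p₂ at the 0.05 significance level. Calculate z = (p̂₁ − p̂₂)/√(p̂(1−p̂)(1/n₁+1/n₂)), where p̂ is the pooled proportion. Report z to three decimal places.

z = 3.394

p̂₁ = 93/643 ≈ 0.144635, p̂₂ = 172/1791 ≈ 0.096036.
Pooled p̂ = (93+172)/(643+1791) = 265/2434 = 0.108874.
SE = √(0.0970207 × 0.00211356) = 0.014320.
z = (0.144635 − 0.096036)/0.014320 = 0.048599/0.014320 = 3.394.
p-value = 2·P(Z > 3.394) ≈ 0.0007, so at α = 0.05 we reject H₀.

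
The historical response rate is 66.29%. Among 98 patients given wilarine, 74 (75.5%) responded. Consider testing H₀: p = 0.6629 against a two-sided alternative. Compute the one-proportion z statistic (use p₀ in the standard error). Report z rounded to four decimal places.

p̂ = 74/98 ≈ 0.755102.
SE = √(p₀(1−p₀)/n) = √(0.22346/98) = 0.047752.
z = (0.755102 − 0.6629)/0.047752 = 0.092202/0.047752 = 1.9309.

z = 1.9309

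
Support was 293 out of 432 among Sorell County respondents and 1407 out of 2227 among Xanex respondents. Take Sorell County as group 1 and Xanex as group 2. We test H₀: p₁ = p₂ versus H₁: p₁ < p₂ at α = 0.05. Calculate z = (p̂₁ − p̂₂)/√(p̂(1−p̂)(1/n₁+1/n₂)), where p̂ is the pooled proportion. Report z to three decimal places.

z = 1.840

p̂₁ = 293/432 = 0.67824, p̂₂ = 1407/2227 = 0.63179.
Pooled p̂ = (293+1407)/(432+2227) = 1700/2659 = 0.63934.
SE = √(p̂(1−p̂)(1/n₁+1/n₂)) = √(0.63934·0.36066·0.00276385) = √(0.000637302) = 0.02524.
z = (0.67824 − 0.63179)/0.02524 = 0.04645/0.02524 = 1.840.
p-value = P(Z < 1.840) ≈ 0.9671, so at α = 0.05 we fail to reject H₀.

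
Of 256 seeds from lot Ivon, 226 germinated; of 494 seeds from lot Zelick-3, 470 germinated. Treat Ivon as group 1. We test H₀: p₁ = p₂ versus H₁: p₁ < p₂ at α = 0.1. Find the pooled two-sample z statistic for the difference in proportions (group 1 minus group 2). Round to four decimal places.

z = -3.4464

p̂₁ = 226/256 = 0.882812, p̂₂ = 470/494 = 0.951417.
Pooled p̂ = (226+470)/(256+494) = 696/750 = 0.928000.
SE = √(0.066816 × 0.00593054) = 0.019906.
z = (0.882812 − 0.951417)/0.019906 = -0.068605/0.019906 = -3.4464.
p-value = P(Z < -3.446) ≈ 0.0003. With α = 0.1, reject H₀.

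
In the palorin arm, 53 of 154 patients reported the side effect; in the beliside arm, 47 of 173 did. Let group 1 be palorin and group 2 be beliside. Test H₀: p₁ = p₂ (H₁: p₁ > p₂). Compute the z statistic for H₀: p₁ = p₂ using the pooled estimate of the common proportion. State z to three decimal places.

p̂₁ = 53/154 = 0.34416, p̂₂ = 47/173 = 0.27168.
Pooled p̂ = (53+47)/(154+173) = 100/327 = 0.30581.
SE = √(0.21229 × 0.0122739) = 0.05105.
z = (0.34416 − 0.27168)/0.05105 = 0.07248/0.05105 = 1.420.
p-value = P(Z > 1.420) ≈ 0.0778.

z = 1.420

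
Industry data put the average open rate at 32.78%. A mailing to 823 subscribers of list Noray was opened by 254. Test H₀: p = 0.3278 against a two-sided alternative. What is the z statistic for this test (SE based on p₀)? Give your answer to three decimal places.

z = -1.172

p̂ = 254/823 ≈ 0.30863.
Under H₀, SE = √(0.3278·0.6722/823) = √(0.000267737) = 0.01636.
z = (0.30863 − 0.3278)/0.01636 = -0.01917/0.01636 = -1.172.
Two-sided p-value ≈ 2·Φ(−1.172) = 0.2413.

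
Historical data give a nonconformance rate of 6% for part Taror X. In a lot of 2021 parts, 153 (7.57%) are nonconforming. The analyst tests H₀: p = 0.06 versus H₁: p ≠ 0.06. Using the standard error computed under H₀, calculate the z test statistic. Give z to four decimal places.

p̂ = 153/2021 = 0.0757051.
SE = √(p₀(1−p₀)/n) = √(0.0564/2021) = 0.0052827.
z = (0.0757051 − 0.06)/0.0052827 = 0.0157051/0.0052827 = 2.9729.

z = 2.9729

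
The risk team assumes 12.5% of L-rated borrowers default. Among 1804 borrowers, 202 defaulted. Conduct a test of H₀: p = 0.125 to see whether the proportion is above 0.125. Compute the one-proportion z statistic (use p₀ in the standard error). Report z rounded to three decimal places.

z = -1.673

p̂ = 202/1804 = 0.11197.
SE = √(p₀(1−p₀)/n) = √(0.10938/1804) = 0.00779.
z = (0.11197 − 0.125)/0.00779 = -0.01303/0.00779 = -1.673.
p-value = P(Z > -1.673) ≈ 0.9528.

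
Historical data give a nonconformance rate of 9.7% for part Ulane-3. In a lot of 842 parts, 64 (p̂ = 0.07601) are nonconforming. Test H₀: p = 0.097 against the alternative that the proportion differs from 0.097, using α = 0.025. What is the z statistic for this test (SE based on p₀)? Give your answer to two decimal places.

p̂ = 64/842 ≈ 0.0760.
Under H₀, SE = √(0.097·0.903/842) = √(0.000104027) = 0.0102.
z = (0.0760 − 0.097)/0.0102 = -0.0210/0.0102 = -2.06.
Two-sided p-value ≈ 2·Φ(−2.058) = 0.0396; since p > α = 0.025, fail to reject H₀.

z = -2.06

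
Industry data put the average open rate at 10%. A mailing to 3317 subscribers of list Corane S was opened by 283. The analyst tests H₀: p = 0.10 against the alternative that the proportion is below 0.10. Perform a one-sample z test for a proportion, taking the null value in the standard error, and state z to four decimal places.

z = -2.8186

p̂ = 283/3317 ≈ 0.085318.
Under H₀, SE = √(0.1·0.9/3317) = √(2.7133e-05) = 0.005209.
z = (0.085318 − 0.1)/0.005209 = -0.014682/0.005209 = -2.8186.
p-value = P(Z < -2.819) ≈ 0.0024.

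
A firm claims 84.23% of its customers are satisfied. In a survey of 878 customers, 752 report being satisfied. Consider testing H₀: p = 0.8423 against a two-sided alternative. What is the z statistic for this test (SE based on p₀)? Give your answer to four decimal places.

p̂ = 752/878 ≈ 0.856492.
Standard error under H₀: √(0.8423×0.1577/878) = 0.012300.
z = (0.856492 − 0.8423)/0.012300 = 0.014192/0.012300 = 1.1538.
p-value = 2·P(Z > 1.154) ≈ 0.2486.

z = 1.1538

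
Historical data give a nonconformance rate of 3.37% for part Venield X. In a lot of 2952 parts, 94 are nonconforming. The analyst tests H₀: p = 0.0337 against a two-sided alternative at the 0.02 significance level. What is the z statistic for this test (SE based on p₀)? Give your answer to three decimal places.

z = -0.559

p̂ = 94/2952 = 0.031843.
Standard error under H₀: √(0.0337×0.9663/2952) = 0.003321.
z = (0.031843 − 0.0337)/0.003321 = -0.001857/0.003321 = -0.559.
Two-sided p-value ≈ 2·Φ(−0.559) = 0.5760, so at α = 0.02 we fail to reject H₀.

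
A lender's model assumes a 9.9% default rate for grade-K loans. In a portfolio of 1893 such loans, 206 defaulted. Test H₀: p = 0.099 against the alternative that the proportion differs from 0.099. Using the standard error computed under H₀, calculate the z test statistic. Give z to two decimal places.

p̂ = 206/1893 = 0.10882.
SE = √(p₀(1−p₀)/n) = √(0.089199/1893) = 0.00686.
z = (0.10882 − 0.099)/0.00686 = 0.00982/0.00686 = 1.43.
Two-sided p-value ≈ 2·Φ(−1.431) = 0.1525.

z = 1.43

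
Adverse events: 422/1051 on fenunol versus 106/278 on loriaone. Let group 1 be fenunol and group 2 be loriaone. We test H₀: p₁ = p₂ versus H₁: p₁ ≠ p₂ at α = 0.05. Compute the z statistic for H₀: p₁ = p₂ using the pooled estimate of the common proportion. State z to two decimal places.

p̂₁ = 422/1051 ≈ 0.4015, p̂₂ = 106/278 ≈ 0.3813.
Pooled p̂ = (422+106)/(1051+278) = 528/1329 = 0.3973.
SE = √(0.239451 × 0.0045486) = 0.0330.
z = (0.4015 − 0.3813)/0.0330 = 0.0202/0.0330 = 0.61.
p-value = 2·P(Z > 0.613) ≈ 0.5399. With α = 0.05, fail to reject H₀.

z = 0.61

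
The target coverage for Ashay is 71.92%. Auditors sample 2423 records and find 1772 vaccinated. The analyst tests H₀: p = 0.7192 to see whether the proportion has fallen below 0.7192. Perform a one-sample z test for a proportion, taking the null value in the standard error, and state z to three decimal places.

p̂ = 1772/2423 ≈ 0.731325.
Under H₀, SE = √(0.7192·0.2808/2423) = √(8.33477e-05) = 0.009129.
z = (0.731325 − 0.7192)/0.009129 = 0.012125/0.009129 = 1.328.

z = 1.328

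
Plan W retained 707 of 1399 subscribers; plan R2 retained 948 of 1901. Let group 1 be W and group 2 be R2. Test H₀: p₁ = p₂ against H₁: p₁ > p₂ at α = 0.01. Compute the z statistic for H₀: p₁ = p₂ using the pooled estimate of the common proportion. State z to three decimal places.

z = 0.379

p̂₁ = 707/1399 = 0.50536, p̂₂ = 948/1901 = 0.49868.
Pooled p̂ = (707+948)/(1399+1901) = 1655/3300 = 0.50152.
SE = √(0.249998 × 0.00124084) = 0.01761.
z = (0.50536 − 0.49868)/0.01761 = 0.00668/0.01761 = 0.379.
p-value = P(Z > 0.379) ≈ 0.3523. With α = 0.01, fail to reject H₀.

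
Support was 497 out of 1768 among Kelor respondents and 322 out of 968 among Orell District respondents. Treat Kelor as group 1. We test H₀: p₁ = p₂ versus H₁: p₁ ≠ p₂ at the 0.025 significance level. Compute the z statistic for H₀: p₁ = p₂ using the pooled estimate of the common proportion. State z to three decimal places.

z = -2.814

p̂₁ = 497/1768 ≈ 0.28111, p̂₂ = 322/968 ≈ 0.33264.
Pooled p̂ = (497+322)/(1768+968) = 819/2736 = 0.29934.
SE = √(0.209736 × 0.00159867) = 0.01831.
z = (0.28111 − 0.33264)/0.01831 = -0.05153/0.01831 = -2.814.
Two-sided p-value ≈ 2·Φ(−2.814) = 0.0049. With α = 0.025, reject H₀.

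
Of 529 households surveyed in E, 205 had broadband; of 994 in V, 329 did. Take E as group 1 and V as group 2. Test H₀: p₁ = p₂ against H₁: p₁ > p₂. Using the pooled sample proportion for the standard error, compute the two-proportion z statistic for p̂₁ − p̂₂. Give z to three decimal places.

p̂₁ = 205/529 ≈ 0.387524, p̂₂ = 329/994 ≈ 0.330986.
Pooled p̂ = (205+329)/(529+994) = 534/1523 = 0.350624.
SE = √(0.227687 × 0.0028964) = 0.025680.
z = (0.387524 − 0.330986)/0.025680 = 0.056538/0.025680 = 2.202.
p-value = P(Z > 2.202) ≈ 0.0138.

z = 2.202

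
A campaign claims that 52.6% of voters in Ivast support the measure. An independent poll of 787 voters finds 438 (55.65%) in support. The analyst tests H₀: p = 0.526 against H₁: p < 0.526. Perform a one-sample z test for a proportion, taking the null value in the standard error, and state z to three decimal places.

z = 1.716

p̂ = 438/787 ≈ 0.55654.
Standard error under H₀: √(0.526×0.474/787) = 0.01780.
z = (0.55654 − 0.526)/0.01780 = 0.03054/0.01780 = 1.716.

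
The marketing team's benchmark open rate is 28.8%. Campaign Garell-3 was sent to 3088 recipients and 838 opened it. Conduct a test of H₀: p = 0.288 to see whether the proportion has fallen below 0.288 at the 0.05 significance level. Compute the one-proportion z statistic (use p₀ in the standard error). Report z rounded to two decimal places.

z = -2.04

p̂ = 838/3088 = 0.27137.
Under H₀, SE = √(0.288·0.712/3088) = √(6.64041e-05) = 0.00815.
z = (0.27137 − 0.288)/0.00815 = -0.01663/0.00815 = -2.04.
p-value = P(Z < -2.040) ≈ 0.0207. With α = 0.05, reject H₀.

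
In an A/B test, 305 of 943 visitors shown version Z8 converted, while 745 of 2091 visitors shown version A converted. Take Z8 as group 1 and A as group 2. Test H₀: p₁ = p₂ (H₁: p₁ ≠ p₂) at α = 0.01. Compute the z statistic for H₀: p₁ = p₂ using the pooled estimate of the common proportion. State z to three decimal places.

p̂₁ = 305/943 ≈ 0.323436, p̂₂ = 745/2091 ≈ 0.356289.
Pooled p̂ = (305+745)/(943+2091) = 1050/3034 = 0.346078.
SE = √(0.226308 × 0.00153869) = 0.018661.
z = (0.323436 − 0.356289)/0.018661 = -0.032853/0.018661 = -1.761.
Two-sided p-value ≈ 2·Φ(−1.761) = 0.0783. With α = 0.01, fail to reject H₀.

z = -1.761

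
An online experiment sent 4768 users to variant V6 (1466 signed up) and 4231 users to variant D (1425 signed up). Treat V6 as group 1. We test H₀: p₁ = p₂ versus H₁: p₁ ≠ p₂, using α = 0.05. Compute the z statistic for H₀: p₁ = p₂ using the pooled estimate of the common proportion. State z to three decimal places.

p̂₁ = 1466/4768 ≈ 0.307466, p̂₂ = 1425/4231 ≈ 0.336800.
Pooled p̂ = (1466+1425)/(4768+4231) = 2891/8999 = 0.321258.
SE = √(p̂(1−p̂)(1/n₁+1/n₂)) = √(0.321258·0.678742·0.000446082) = √(9.72688e-05) = 0.009862.
z = (0.307466 − 0.336800)/0.009862 = -0.029334/0.009862 = -2.974.
Two-sided p-value ≈ 2·Φ(−2.974) = 0.0029, so at α = 0.05 we reject H₀.

z = -2.974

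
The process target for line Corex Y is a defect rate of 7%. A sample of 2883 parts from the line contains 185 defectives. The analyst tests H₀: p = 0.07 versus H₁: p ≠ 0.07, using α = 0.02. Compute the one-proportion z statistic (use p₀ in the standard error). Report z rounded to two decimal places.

z = -1.23

p̂ = 185/2883 = 0.06417.
SE = √(p₀(1−p₀)/n) = √(0.0651/2883) = 0.00475.
z = (0.06417 − 0.07)/0.00475 = -0.00583/0.00475 = -1.23.
p-value = 2·P(Z > 1.227) ≈ 0.2198; since p > α = 0.02, fail to reject H₀.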